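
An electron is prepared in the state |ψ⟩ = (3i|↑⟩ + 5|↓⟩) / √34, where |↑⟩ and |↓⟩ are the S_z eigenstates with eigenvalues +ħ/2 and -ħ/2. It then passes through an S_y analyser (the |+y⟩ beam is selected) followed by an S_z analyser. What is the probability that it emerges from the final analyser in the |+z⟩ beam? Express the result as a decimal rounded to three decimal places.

First analyser (S_y): P(|+y⟩) = |⟨+y|ψ⟩|² = 4/68.
After stage 1 the state is |+y⟩; P(|+z⟩) = |⟨+z|+y⟩|² = 1/2.
Joint probability = 4/68 × 1/2 = 0.029.

0.029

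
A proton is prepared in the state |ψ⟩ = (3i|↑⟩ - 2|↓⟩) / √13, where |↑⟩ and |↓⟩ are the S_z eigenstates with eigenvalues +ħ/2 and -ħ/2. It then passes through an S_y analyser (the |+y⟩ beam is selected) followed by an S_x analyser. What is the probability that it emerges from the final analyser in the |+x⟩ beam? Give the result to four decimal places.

First analyser (S_y): P(|+y⟩) = |⟨+y|ψ⟩|² = 25/26.
After stage 1 the state is |+y⟩; P(|+x⟩) = |⟨+x|+y⟩|² = 1/2.
Joint probability = 25/26 × 1/2 = 0.4808.

0.4808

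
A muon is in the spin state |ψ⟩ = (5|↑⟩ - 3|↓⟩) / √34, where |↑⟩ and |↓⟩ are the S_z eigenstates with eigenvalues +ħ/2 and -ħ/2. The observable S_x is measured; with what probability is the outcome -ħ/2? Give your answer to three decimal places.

0.941

|-x⟩ = (|↑⟩ - |↓⟩)/√2, so ⟨-x|ψ⟩ = (8) / (√2·√34).
P = |8|² / 68 = 64/68.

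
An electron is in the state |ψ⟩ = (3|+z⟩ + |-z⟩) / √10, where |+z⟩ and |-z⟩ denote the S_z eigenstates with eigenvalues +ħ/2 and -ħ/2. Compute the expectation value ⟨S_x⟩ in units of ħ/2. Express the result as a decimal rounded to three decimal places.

⟨σ_x⟩ = 2 Re(a* b)/(|a|²+|b|²) with a = 3, b = 1.
a* b = 3, so ⟨σ_x⟩ = 6/10.
⟨S_x⟩ = (ħ/2)·⟨σ_x⟩.

0.600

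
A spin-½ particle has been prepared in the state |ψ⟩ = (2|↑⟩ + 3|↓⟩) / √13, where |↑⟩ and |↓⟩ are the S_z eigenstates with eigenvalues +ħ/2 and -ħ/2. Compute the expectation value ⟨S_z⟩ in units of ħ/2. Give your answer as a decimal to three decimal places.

⟨σ_z⟩ = |a|² - |b|² divided by |a|²+|b|², with a, b the |↑⟩, |↓⟩ amplitudes.
= (4 - 9)/13 = -5/13.
⟨S_z⟩ = (ħ/2)·⟨σ_z⟩.

-0.385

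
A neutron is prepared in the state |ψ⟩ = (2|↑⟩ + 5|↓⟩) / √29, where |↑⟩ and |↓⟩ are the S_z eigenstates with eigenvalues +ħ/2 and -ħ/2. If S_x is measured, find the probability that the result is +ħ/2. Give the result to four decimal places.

0.8448

|+x⟩ = (|↑⟩ + |↓⟩)/√2, so ⟨+x|ψ⟩ = (7) / (√2·√29).
P = |7|² / 58 = 49/58.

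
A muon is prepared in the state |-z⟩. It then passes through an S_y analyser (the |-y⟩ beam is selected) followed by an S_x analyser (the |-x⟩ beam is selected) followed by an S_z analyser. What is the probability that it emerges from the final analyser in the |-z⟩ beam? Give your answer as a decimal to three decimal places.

First analyser (S_y): from |-z⟩, P(|-y⟩) = 1/2.
After stage 1 the state is |-y⟩; P(|-x⟩) = |⟨-x|-y⟩|² = 1/2.
After stage 2 the state is |-x⟩; P(|-z⟩) = |⟨-z|-x⟩|² = 1/2.
Joint probability = 1/2 × 1/2 × 1/2 = 0.125.

0.125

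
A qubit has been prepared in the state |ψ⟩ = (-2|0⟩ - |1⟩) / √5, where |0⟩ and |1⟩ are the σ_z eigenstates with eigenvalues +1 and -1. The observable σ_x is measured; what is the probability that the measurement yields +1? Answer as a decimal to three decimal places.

|+x⟩ = (|0⟩ + |1⟩)/√2, so ⟨+x|ψ⟩ = (-3) / (√2·√5).
P = |-3|² / 10 = 9/10.

0.900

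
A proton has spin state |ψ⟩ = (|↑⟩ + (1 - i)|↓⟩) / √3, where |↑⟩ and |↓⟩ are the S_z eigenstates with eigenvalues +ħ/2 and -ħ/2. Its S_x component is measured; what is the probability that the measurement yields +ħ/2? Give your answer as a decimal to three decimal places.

|+x⟩ = (|↑⟩ + |↓⟩)/√2, so ⟨+x|ψ⟩ = (2 - i) / (√2·√3).
P = |2 - i|² / 6 = 5/6.

0.833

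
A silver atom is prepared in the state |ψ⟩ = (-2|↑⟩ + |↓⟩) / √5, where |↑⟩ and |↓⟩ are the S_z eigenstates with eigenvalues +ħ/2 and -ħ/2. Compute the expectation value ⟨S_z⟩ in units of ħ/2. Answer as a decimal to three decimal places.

⟨σ_z⟩ = |a|² - |b|² divided by |a|²+|b|², with a, b the |↑⟩, |↓⟩ amplitudes.
= (4 - 1)/5 = 3/5.
⟨S_z⟩ = (ħ/2)·⟨σ_z⟩.

0.600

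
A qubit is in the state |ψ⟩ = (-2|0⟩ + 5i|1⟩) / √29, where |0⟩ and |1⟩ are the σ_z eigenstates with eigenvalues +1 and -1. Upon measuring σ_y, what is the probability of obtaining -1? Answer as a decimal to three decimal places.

0.845

|-y⟩ = (|0⟩ - i|1⟩)/√2, so ⟨-y|ψ⟩ = (-7) / (√2·√29).
P = |-7|² / 58 = 49/58.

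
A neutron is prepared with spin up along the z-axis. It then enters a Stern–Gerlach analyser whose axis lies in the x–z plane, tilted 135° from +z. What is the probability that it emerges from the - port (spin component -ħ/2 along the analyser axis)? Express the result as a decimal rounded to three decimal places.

For spin-½, the probability of finding spin-up along an axis at angle θ to the initial spin direction is cos²(θ/2); spin-down is sin²(θ/2).
θ = 135°, so P = sin²(67.5°) ≈ 0.854.

0.854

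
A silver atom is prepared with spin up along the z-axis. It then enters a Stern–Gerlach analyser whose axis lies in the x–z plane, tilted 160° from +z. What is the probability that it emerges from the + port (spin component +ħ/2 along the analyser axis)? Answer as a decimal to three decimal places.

0.030

For spin-½, the probability of finding spin-up along an axis at angle θ to the initial spin direction is cos²(θ/2); spin-down is sin²(θ/2).
θ = 160°, so P = cos²(80°) ≈ 0.030.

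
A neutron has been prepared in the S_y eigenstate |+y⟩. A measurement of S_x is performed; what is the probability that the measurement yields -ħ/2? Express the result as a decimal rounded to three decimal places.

0.500

In the S_z basis, |+y⟩ = (|+z⟩ + i|-z⟩)/√2 and |-x⟩ = (|+z⟩ - |-z⟩)/√2.
|⟨-x|+y⟩|² = 1/2.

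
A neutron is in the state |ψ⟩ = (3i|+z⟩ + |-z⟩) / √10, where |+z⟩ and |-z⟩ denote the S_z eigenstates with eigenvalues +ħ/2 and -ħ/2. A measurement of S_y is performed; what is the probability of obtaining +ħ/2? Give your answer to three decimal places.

|+y⟩ = (|+z⟩ + i|-z⟩)/√2, so ⟨+y|ψ⟩ = (2i) / (√2·√10).
P = |2i|² / 20 = 4/20.

0.200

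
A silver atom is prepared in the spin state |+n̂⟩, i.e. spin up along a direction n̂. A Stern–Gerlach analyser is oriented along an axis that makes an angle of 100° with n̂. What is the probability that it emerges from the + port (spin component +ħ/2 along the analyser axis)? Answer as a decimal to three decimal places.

For spin-½, the probability of finding spin-up along an axis at angle θ to the initial spin direction is cos²(θ/2); spin-down is sin²(θ/2).
θ = 100°, so P = cos²(50°) ≈ 0.413.

0.413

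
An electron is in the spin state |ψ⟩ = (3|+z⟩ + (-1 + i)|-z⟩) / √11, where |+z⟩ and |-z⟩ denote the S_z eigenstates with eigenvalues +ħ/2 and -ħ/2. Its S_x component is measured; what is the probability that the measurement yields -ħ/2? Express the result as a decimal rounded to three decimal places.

|-x⟩ = (|+z⟩ - |-z⟩)/√2, so ⟨-x|ψ⟩ = (4 - i) / (√2·√11).
P = |4 - i|² / 22 = 17/22.

0.773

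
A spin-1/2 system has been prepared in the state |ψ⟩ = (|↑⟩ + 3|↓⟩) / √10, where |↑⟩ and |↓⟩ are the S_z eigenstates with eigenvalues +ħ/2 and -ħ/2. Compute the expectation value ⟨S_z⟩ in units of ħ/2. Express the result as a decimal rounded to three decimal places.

⟨σ_z⟩ = |a|² - |b|² divided by |a|²+|b|², with a, b the |↑⟩, |↓⟩ amplitudes.
= (1 - 9)/10 = -8/10.
⟨S_z⟩ = (ħ/2)·⟨σ_z⟩.

-0.800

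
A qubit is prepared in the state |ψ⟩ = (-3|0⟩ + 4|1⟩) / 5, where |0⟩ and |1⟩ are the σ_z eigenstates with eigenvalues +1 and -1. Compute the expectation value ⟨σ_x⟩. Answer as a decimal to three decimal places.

-0.960

⟨σ_x⟩ = 2 Re(a* b)/(|a|²+|b|²) with a = -3, b = 4.
a* b = -12, so ⟨σ_x⟩ = -24/25.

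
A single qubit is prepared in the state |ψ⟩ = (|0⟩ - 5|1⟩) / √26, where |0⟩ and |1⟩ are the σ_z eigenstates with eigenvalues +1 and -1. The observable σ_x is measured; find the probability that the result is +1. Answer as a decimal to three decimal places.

0.308

|+x⟩ = (|0⟩ + |1⟩)/√2, so ⟨+x|ψ⟩ = (-4) / (√2·√26).
P = |-4|² / 52 = 16/52.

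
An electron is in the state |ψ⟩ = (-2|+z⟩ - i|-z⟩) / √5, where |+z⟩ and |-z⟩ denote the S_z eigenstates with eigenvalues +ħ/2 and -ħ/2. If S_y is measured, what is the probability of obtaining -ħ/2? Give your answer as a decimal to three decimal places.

|-y⟩ = (|+z⟩ - i|-z⟩)/√2, so ⟨-y|ψ⟩ = (-1) / (√2·√5).
P = |-1|² / 10 = 1/10.

0.100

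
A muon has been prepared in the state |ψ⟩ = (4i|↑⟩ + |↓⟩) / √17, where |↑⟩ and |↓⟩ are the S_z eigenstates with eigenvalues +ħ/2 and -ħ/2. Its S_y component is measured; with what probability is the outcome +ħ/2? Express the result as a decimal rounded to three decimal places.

0.265

|+y⟩ = (|↑⟩ + i|↓⟩)/√2, so ⟨+y|ψ⟩ = (3i) / (√2·√17).
P = |3i|² / 34 = 9/34.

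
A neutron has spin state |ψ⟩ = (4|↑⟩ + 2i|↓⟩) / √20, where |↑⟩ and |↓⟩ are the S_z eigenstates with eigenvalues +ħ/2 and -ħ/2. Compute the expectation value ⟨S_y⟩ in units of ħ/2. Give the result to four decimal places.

0.8000

⟨σ_y⟩ = 2 Im(a* b)/(|a|²+|b|²) with a = 4, b = 2i.
a* b = 8i, so ⟨σ_y⟩ = 16/20.
⟨S_y⟩ = (ħ/2)·⟨σ_y⟩.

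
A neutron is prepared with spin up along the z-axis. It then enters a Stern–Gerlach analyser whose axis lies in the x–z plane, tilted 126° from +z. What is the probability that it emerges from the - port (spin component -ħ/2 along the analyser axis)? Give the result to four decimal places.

For spin-½, the probability of finding spin-up along an axis at angle θ to the initial spin direction is cos²(θ/2); spin-down is sin²(θ/2).
θ = 126°, so P = sin²(63°) ≈ 0.7939.

0.7939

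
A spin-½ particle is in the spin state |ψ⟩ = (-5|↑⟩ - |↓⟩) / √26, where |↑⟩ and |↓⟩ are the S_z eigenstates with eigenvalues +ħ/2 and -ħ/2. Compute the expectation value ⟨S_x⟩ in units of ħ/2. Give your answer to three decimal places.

0.385

⟨σ_x⟩ = 2 Re(a* b)/(|a|²+|b|²) with a = -5, b = -1.
a* b = 5, so ⟨σ_x⟩ = 10/26.
⟨S_x⟩ = (ħ/2)·⟨σ_x⟩.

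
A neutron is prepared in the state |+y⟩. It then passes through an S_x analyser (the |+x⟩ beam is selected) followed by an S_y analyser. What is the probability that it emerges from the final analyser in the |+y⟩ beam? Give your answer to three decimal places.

First analyser (S_x): from |+y⟩, P(|+x⟩) = 1/2.
After stage 1 the state is |+x⟩; P(|+y⟩) = |⟨+y|+x⟩|² = 1/2.
Joint probability = 1/2 × 1/2 = 0.250.

0.250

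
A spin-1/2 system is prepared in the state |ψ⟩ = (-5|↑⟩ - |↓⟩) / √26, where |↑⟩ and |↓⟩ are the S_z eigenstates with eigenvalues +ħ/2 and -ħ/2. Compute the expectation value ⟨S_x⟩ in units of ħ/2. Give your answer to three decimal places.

0.385

⟨σ_x⟩ = 2 Re(a* b)/(|a|²+|b|²) with a = -5, b = -1.
a* b = 5, so ⟨σ_x⟩ = 10/26.
⟨S_x⟩ = (ħ/2)·⟨σ_x⟩.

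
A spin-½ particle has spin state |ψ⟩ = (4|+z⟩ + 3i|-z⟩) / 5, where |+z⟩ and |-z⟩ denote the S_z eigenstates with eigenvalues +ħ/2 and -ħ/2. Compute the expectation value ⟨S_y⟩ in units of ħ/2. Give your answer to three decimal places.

0.960

⟨σ_y⟩ = 2 Im(a* b)/(|a|²+|b|²) with a = 4, b = 3i.
a* b = 12i, so ⟨σ_y⟩ = 24/25.
⟨S_y⟩ = (ħ/2)·⟨σ_y⟩.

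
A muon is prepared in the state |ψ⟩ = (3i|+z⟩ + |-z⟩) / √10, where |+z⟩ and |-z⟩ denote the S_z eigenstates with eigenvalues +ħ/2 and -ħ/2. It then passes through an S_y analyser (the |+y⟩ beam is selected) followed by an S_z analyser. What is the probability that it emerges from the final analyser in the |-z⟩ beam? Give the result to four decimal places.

First analyser (S_y): P(|+y⟩) = |⟨+y|ψ⟩|² = 4/20.
After stage 1 the state is |+y⟩; P(|-z⟩) = |⟨-z|+y⟩|² = 1/2.
Joint probability = 4/20 × 1/2 = 0.1000.

0.1000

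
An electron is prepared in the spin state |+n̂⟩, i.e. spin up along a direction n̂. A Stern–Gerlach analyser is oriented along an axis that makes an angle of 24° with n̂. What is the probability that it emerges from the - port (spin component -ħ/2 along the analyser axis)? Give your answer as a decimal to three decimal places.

0.043

For spin-½, the probability of finding spin-up along an axis at angle θ to the initial spin direction is cos²(θ/2); spin-down is sin²(θ/2).
θ = 24°, so P = sin²(12°) ≈ 0.043.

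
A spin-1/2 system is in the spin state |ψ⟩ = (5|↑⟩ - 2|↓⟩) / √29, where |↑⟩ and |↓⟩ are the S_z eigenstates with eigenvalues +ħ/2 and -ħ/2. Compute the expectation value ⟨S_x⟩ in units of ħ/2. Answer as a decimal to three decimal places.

⟨σ_x⟩ = 2 Re(a* b)/(|a|²+|b|²) with a = 5, b = -2.
a* b = -10, so ⟨σ_x⟩ = -20/29.
⟨S_x⟩ = (ħ/2)·⟨σ_x⟩.

-0.690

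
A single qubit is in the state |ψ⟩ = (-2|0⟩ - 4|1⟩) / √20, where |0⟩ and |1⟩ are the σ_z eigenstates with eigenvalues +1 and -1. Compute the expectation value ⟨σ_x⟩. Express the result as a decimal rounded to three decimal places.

⟨σ_x⟩ = 2 Re(a* b)/(|a|²+|b|²) with a = -2, b = -4.
a* b = 8, so ⟨σ_x⟩ = 16/20.

0.800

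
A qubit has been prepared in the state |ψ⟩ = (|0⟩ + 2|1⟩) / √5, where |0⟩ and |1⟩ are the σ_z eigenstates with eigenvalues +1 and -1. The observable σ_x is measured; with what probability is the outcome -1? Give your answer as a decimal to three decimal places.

0.100

|-x⟩ = (|0⟩ - |1⟩)/√2, so ⟨-x|ψ⟩ = (-1) / (√2·√5).
P = |-1|² / 10 = 1/10.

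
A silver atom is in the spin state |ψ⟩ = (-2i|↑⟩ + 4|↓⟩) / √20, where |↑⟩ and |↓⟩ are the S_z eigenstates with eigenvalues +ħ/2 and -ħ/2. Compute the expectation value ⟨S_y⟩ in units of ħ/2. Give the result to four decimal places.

⟨σ_y⟩ = 2 Im(a* b)/(|a|²+|b|²) with a = -2i, b = 4.
a* b = 8i, so ⟨σ_y⟩ = 16/20.
⟨S_y⟩ = (ħ/2)·⟨σ_y⟩.

0.8000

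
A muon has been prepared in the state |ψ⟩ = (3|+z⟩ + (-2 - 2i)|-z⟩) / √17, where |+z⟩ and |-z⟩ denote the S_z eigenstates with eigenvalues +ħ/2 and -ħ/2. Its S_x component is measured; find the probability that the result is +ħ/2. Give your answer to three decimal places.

|+x⟩ = (|+z⟩ + |-z⟩)/√2, so ⟨+x|ψ⟩ = (1 - 2i) / (√2·√17).
P = |1 - 2i|² / 34 = 5/34.

0.147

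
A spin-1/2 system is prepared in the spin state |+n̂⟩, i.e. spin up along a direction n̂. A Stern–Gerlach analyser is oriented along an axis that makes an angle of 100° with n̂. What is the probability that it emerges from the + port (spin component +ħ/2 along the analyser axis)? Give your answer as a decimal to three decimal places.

0.413

For spin-½, the probability of finding spin-up along an axis at angle θ to the initial spin direction is cos²(θ/2); spin-down is sin²(θ/2).
θ = 100°, so P = cos²(50°) ≈ 0.413.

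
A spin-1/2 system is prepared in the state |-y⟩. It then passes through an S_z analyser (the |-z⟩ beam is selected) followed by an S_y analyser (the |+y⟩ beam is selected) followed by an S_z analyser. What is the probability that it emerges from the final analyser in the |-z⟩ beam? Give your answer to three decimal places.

First analyser (S_z): from |-y⟩, P(|-z⟩) = 1/2.
After stage 1 the state is |-z⟩; P(|+y⟩) = |⟨+y|-z⟩|² = 1/2.
After stage 2 the state is |+y⟩; P(|-z⟩) = |⟨-z|+y⟩|² = 1/2.
Joint probability = 1/2 × 1/2 × 1/2 = 0.125.

0.125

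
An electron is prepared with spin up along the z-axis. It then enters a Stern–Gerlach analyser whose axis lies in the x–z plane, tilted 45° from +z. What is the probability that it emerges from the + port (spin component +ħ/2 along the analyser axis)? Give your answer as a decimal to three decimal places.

0.854

For spin-½, the probability of finding spin-up along an axis at angle θ to the initial spin direction is cos²(θ/2); spin-down is sin²(θ/2).
θ = 45°, so P = cos²(22.5°) ≈ 0.854.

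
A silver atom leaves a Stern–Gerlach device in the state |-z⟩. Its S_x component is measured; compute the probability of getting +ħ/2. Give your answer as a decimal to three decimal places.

In the S_z basis, |-z⟩ = |-z⟩ and |+x⟩ = (|+z⟩ + |-z⟩)/√2.
|⟨+x|-z⟩|² = 1/2.

0.500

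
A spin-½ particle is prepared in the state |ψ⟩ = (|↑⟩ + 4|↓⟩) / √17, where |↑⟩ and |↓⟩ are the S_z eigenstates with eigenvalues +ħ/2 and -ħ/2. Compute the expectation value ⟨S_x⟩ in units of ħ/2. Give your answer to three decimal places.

⟨σ_x⟩ = 2 Re(a* b)/(|a|²+|b|²) with a = 1, b = 4.
a* b = 4, so ⟨σ_x⟩ = 8/17.
⟨S_x⟩ = (ħ/2)·⟨σ_x⟩.

0.471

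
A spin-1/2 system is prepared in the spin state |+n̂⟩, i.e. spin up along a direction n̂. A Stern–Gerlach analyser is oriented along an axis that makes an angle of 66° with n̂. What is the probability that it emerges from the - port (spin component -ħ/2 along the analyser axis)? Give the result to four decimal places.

0.2966

For spin-½, the probability of finding spin-up along an axis at angle θ to the initial spin direction is cos²(θ/2); spin-down is sin²(θ/2).
θ = 66°, so P = sin²(33°) ≈ 0.2966.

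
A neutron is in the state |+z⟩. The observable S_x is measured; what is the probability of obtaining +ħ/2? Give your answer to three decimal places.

0.500

In the S_z basis, |+z⟩ = |↑⟩ and |+x⟩ = (|↑⟩ + |↓⟩)/√2.
|⟨+x|+z⟩|² = 1/2.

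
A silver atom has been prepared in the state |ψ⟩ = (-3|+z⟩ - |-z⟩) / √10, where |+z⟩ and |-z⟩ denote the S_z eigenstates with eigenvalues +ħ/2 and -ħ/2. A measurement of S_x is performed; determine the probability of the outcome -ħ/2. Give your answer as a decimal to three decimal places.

0.200

|-x⟩ = (|+z⟩ - |-z⟩)/√2, so ⟨-x|ψ⟩ = (-2) / (√2·√10).
P = |-2|² / 20 = 4/20.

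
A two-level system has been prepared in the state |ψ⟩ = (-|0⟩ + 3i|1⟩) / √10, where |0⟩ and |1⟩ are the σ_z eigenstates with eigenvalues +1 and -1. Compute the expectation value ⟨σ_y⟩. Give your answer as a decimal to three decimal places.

-0.600

⟨σ_y⟩ = 2 Im(a* b)/(|a|²+|b|²) with a = -1, b = 3i.
a* b = -3i, so ⟨σ_y⟩ = -6/10.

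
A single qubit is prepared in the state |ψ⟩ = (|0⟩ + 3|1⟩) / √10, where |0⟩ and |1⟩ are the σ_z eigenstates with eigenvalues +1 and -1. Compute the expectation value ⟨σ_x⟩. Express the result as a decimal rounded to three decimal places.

0.600

⟨σ_x⟩ = 2 Re(a* b)/(|a|²+|b|²) with a = 1, b = 3.
a* b = 3, so ⟨σ_x⟩ = 6/10.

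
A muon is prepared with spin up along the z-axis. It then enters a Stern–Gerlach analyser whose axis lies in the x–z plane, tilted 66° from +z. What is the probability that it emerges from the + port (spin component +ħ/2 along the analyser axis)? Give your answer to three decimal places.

For spin-½, the probability of finding spin-up along an axis at angle θ to the initial spin direction is cos²(θ/2); spin-down is sin²(θ/2).
θ = 66°, so P = cos²(33°) ≈ 0.703.

0.703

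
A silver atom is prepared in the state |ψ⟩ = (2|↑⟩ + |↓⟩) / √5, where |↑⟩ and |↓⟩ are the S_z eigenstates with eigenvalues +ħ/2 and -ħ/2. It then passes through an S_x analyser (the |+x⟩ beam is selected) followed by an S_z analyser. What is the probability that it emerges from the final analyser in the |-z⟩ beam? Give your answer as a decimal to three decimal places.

First analyser (S_x): P(|+x⟩) = |⟨+x|ψ⟩|² = 9/10.
After stage 1 the state is |+x⟩; P(|-z⟩) = |⟨-z|+x⟩|² = 1/2.
Joint probability = 9/10 × 1/2 = 0.450.

0.450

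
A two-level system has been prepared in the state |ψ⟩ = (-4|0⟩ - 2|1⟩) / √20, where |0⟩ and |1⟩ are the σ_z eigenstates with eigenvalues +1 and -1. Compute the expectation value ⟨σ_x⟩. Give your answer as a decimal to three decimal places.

⟨σ_x⟩ = 2 Re(a* b)/(|a|²+|b|²) with a = -4, b = -2.
a* b = 8, so ⟨σ_x⟩ = 16/20.

0.800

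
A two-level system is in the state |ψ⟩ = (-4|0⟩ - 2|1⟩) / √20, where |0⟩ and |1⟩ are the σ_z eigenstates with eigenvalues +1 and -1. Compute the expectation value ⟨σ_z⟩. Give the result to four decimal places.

0.6000

⟨σ_z⟩ = |a|² - |b|² divided by |a|²+|b|², with a, b the |0⟩, |1⟩ amplitudes.
= (16 - 4)/20 = 12/20.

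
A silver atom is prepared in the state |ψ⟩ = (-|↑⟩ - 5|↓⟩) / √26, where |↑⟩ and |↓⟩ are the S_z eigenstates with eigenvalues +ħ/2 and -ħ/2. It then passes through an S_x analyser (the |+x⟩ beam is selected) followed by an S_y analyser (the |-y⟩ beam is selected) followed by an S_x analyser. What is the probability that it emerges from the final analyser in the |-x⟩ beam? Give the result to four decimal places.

0.1731

First analyser (S_x): P(|+x⟩) = |⟨+x|ψ⟩|² = 36/52.
After stage 1 the state is |+x⟩; P(|-y⟩) = |⟨-y|+x⟩|² = 1/2.
After stage 2 the state is |-y⟩; P(|-x⟩) = |⟨-x|-y⟩|² = 1/2.
Joint probability = 36/52 × 1/2 × 1/2 = 0.1731.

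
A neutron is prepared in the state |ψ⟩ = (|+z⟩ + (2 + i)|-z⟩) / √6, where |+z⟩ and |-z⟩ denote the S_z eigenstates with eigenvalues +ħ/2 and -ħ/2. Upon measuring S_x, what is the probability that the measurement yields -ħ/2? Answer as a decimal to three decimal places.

0.167

|-x⟩ = (|+z⟩ - |-z⟩)/√2, so ⟨-x|ψ⟩ = (-1 - i) / (√2·√6).
P = |-1 - i|² / 12 = 2/12.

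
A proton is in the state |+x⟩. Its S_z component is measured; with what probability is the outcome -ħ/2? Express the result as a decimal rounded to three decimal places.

In the S_z basis, |+x⟩ = (|+z⟩ + |-z⟩)/√2 and |-z⟩ = |-z⟩.
|⟨-z|+x⟩|² = 1/2.

0.500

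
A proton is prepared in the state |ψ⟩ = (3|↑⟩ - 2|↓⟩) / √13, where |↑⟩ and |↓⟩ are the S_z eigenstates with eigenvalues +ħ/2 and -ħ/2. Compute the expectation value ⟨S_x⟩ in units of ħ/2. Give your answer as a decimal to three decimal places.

-0.923

⟨σ_x⟩ = 2 Re(a* b)/(|a|²+|b|²) with a = 3, b = -2.
a* b = -6, so ⟨σ_x⟩ = -12/13.
⟨S_x⟩ = (ħ/2)·⟨σ_x⟩.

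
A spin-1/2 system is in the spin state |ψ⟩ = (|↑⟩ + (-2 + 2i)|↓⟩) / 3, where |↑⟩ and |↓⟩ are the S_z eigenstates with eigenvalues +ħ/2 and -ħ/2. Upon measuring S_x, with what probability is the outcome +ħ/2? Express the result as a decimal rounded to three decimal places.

|+x⟩ = (|↑⟩ + |↓⟩)/√2, so ⟨+x|ψ⟩ = (-1 + 2i) / (√2·3).
P = |-1 + 2i|² / 18 = 5/18.

0.278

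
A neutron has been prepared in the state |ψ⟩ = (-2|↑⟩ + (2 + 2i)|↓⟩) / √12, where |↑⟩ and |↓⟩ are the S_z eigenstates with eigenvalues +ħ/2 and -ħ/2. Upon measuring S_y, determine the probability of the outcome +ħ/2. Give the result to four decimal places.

0.1667

|+y⟩ = (|↑⟩ + i|↓⟩)/√2, so ⟨+y|ψ⟩ = (-2i) / (√2·√12).
P = |-2i|² / 24 = 4/24.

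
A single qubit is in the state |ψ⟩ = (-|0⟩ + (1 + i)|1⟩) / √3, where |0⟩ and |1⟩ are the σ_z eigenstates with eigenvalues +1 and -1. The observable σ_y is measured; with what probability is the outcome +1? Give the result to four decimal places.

|+y⟩ = (|0⟩ + i|1⟩)/√2, so ⟨+y|ψ⟩ = (-i) / (√2·√3).
P = |-i|² / 6 = 1/6.

0.1667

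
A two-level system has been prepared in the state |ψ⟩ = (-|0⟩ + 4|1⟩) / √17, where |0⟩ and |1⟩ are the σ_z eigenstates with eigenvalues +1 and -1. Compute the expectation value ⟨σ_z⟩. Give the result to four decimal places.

-0.8824

⟨σ_z⟩ = |a|² - |b|² divided by |a|²+|b|², with a, b the |0⟩, |1⟩ amplitudes.
= (1 - 16)/17 = -15/17.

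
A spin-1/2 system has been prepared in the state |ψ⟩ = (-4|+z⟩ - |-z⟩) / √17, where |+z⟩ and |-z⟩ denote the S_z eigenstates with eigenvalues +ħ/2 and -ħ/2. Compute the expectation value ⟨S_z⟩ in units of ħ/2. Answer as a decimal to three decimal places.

0.882

⟨σ_z⟩ = |a|² - |b|² divided by |a|²+|b|², with a, b the |+z⟩, |-z⟩ amplitudes.
= (16 - 1)/17 = 15/17.
⟨S_z⟩ = (ħ/2)·⟨σ_z⟩.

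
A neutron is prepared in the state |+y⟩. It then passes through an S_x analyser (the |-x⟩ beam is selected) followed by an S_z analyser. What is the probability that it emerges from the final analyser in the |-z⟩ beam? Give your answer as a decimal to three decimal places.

First analyser (S_x): from |+y⟩, P(|-x⟩) = 1/2.
After stage 1 the state is |-x⟩; P(|-z⟩) = |⟨-z|-x⟩|² = 1/2.
Joint probability = 1/2 × 1/2 = 0.250.

0.250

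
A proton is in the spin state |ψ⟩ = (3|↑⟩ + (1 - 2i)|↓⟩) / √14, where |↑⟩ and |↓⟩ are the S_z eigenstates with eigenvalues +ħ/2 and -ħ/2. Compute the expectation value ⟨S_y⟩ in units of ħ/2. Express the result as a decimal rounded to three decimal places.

-0.857

⟨σ_y⟩ = 2 Im(a* b)/(|a|²+|b|²) with a = 3, b = (1 - 2i).
a* b = (3 - 6i), so ⟨σ_y⟩ = -12/14.
⟨S_y⟩ = (ħ/2)·⟨σ_y⟩.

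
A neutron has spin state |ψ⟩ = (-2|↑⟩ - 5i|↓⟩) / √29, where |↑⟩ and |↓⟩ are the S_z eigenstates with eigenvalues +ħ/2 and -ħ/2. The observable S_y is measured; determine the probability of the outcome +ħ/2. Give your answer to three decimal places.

|+y⟩ = (|↑⟩ + i|↓⟩)/√2, so ⟨+y|ψ⟩ = (-7) / (√2·√29).
P = |-7|² / 58 = 49/58.

0.845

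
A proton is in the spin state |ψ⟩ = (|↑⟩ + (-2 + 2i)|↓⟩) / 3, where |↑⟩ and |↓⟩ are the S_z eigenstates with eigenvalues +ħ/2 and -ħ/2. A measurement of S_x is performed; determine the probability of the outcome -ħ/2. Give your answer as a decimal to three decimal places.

|-x⟩ = (|↑⟩ - |↓⟩)/√2, so ⟨-x|ψ⟩ = (3 - 2i) / (√2·3).
P = |3 - 2i|² / 18 = 13/18.

0.722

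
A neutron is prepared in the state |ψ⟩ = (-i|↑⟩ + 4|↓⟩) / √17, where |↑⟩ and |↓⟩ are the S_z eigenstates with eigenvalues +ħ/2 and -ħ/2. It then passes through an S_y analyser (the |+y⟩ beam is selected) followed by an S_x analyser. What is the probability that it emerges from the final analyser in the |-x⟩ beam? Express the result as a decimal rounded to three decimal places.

First analyser (S_y): P(|+y⟩) = |⟨+y|ψ⟩|² = 25/34.
After stage 1 the state is |+y⟩; P(|-x⟩) = |⟨-x|+y⟩|² = 1/2.
Joint probability = 25/34 × 1/2 = 0.368.

0.368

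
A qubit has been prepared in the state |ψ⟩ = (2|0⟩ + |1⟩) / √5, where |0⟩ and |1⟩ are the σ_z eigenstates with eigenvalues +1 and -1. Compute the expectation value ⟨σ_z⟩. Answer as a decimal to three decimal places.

0.600

⟨σ_z⟩ = |a|² - |b|² divided by |a|²+|b|², with a, b the |0⟩, |1⟩ amplitudes.
= (4 - 1)/5 = 3/5.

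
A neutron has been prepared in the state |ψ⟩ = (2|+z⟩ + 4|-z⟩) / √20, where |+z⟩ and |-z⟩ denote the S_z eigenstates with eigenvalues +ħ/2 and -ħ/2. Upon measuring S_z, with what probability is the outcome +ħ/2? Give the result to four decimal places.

The +ħ/2 outcome corresponds to |+z⟩. Its amplitude in |ψ⟩ is 2/√20.
P = |2|² / 20 = 4/20.

0.2000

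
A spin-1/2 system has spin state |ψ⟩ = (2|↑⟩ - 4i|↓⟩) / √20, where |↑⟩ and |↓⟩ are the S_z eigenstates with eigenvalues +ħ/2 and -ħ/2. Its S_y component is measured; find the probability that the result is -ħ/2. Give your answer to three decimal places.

0.900

|-y⟩ = (|↑⟩ - i|↓⟩)/√2, so ⟨-y|ψ⟩ = (6) / (√2·√20).
P = |6|² / 40 = 36/40.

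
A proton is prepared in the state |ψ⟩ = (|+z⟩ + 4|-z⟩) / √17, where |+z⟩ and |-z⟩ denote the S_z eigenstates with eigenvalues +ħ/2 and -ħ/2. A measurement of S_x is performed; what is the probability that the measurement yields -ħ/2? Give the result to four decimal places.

0.2647

|-x⟩ = (|+z⟩ - |-z⟩)/√2, so ⟨-x|ψ⟩ = (-3) / (√2·√17).
P = |-3|² / 34 = 9/34.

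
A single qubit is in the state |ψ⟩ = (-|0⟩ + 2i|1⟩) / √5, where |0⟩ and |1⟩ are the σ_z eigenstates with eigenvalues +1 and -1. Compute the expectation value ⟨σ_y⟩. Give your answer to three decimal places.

-0.800

⟨σ_y⟩ = 2 Im(a* b)/(|a|²+|b|²) with a = -1, b = 2i.
a* b = -2i, so ⟨σ_y⟩ = -4/5.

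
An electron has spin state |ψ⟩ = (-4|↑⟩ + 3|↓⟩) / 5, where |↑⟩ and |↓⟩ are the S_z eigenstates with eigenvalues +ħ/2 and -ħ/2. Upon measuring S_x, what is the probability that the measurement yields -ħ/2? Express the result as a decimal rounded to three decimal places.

|-x⟩ = (|↑⟩ - |↓⟩)/√2, so ⟨-x|ψ⟩ = (-7) / (√2·5).
P = |-7|² / 50 = 49/50.

0.980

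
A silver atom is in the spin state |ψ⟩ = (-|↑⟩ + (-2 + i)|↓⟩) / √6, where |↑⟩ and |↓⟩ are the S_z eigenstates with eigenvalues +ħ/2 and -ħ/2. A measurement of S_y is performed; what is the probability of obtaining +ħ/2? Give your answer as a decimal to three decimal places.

|+y⟩ = (|↑⟩ + i|↓⟩)/√2, so ⟨+y|ψ⟩ = (2i) / (√2·√6).
P = |2i|² / 12 = 4/12.

0.333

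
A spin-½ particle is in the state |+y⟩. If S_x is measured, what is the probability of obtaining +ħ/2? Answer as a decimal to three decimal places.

In the S_z basis, |+y⟩ = (|+z⟩ + i|-z⟩)/√2 and |+x⟩ = (|+z⟩ + |-z⟩)/√2.
|⟨+x|+y⟩|² = 1/2.

0.500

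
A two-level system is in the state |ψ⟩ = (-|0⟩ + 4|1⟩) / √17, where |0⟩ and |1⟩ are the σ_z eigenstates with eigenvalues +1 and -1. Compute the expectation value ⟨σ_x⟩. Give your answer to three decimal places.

⟨σ_x⟩ = 2 Re(a* b)/(|a|²+|b|²) with a = -1, b = 4.
a* b = -4, so ⟨σ_x⟩ = -8/17.

-0.471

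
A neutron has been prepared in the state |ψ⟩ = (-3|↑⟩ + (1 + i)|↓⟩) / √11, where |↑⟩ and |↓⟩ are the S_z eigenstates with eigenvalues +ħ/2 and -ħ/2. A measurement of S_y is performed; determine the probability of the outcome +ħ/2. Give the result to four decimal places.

|+y⟩ = (|↑⟩ + i|↓⟩)/√2, so ⟨+y|ψ⟩ = (-2 - i) / (√2·√11).
P = |-2 - i|² / 22 = 5/22.

0.2273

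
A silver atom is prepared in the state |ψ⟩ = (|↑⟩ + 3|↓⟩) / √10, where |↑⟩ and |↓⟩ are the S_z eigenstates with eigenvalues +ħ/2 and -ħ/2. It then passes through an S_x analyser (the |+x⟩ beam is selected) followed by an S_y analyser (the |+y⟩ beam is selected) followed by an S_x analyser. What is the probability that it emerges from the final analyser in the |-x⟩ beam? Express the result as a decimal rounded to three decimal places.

First analyser (S_x): P(|+x⟩) = |⟨+x|ψ⟩|² = 16/20.
After stage 1 the state is |+x⟩; P(|+y⟩) = |⟨+y|+x⟩|² = 1/2.
After stage 2 the state is |+y⟩; P(|-x⟩) = |⟨-x|+y⟩|² = 1/2.
Joint probability = 16/20 × 1/2 × 1/2 = 0.200.

0.200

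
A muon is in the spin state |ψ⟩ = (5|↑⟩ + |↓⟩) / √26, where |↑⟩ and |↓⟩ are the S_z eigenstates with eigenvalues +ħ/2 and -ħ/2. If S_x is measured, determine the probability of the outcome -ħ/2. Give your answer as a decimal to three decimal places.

|-x⟩ = (|↑⟩ - |↓⟩)/√2, so ⟨-x|ψ⟩ = (4) / (√2·√26).
P = |4|² / 52 = 16/52.

0.308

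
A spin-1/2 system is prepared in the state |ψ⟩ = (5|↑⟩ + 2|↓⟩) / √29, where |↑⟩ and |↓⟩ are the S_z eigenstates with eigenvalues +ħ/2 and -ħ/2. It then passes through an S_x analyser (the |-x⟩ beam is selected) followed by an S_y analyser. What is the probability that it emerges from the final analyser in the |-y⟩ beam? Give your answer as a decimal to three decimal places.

First analyser (S_x): P(|-x⟩) = |⟨-x|ψ⟩|² = 9/58.
After stage 1 the state is |-x⟩; P(|-y⟩) = |⟨-y|-x⟩|² = 1/2.
Joint probability = 9/58 × 1/2 = 0.078.

0.078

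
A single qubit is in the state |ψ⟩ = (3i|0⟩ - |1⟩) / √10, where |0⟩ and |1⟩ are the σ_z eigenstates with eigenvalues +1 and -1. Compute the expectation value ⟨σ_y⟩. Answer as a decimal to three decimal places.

⟨σ_y⟩ = 2 Im(a* b)/(|a|²+|b|²) with a = 3i, b = -1.
a* b = 3i, so ⟨σ_y⟩ = 6/10.

0.600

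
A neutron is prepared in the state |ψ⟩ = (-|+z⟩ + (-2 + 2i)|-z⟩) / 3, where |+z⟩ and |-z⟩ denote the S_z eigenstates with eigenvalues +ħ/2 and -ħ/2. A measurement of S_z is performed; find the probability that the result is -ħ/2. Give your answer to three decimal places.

The -ħ/2 outcome corresponds to |-z⟩. Its amplitude in |ψ⟩ is (-2 + 2i)/3.
P = |-2 + 2i|² / 9 = 8/9.

0.889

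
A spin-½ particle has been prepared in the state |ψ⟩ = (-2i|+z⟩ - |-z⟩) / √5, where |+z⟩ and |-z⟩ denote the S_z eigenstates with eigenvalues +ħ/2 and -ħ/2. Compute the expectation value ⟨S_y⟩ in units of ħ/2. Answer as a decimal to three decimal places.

-0.800

⟨σ_y⟩ = 2 Im(a* b)/(|a|²+|b|²) with a = -2i, b = -1.
a* b = -2i, so ⟨σ_y⟩ = -4/5.
⟨S_y⟩ = (ħ/2)·⟨σ_y⟩.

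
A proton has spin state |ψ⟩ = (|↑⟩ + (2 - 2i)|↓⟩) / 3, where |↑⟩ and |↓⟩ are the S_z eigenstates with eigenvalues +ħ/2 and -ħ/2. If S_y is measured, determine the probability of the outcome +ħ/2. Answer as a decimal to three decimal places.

|+y⟩ = (|↑⟩ + i|↓⟩)/√2, so ⟨+y|ψ⟩ = (-1 - 2i) / (√2·3).
P = |-1 - 2i|² / 18 = 5/18.

0.278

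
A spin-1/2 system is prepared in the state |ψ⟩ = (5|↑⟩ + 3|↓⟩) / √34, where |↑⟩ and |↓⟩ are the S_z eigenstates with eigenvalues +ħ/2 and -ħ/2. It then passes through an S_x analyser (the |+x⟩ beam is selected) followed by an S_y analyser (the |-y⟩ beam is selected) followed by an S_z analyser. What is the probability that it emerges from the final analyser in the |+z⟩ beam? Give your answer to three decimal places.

First analyser (S_x): P(|+x⟩) = |⟨+x|ψ⟩|² = 64/68.
After stage 1 the state is |+x⟩; P(|-y⟩) = |⟨-y|+x⟩|² = 1/2.
After stage 2 the state is |-y⟩; P(|+z⟩) = |⟨+z|-y⟩|² = 1/2.
Joint probability = 64/68 × 1/2 × 1/2 = 0.235.

0.235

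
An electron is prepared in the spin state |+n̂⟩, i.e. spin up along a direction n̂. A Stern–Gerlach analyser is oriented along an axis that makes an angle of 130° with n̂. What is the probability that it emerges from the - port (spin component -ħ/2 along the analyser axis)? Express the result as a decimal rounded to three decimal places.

For spin-½, the probability of finding spin-up along an axis at angle θ to the initial spin direction is cos²(θ/2); spin-down is sin²(θ/2).
θ = 130°, so P = sin²(65°) ≈ 0.821.

0.821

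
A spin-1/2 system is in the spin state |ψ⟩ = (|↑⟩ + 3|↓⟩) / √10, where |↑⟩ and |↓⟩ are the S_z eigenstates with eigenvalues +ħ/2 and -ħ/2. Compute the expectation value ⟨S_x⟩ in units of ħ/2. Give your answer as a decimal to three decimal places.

⟨σ_x⟩ = 2 Re(a* b)/(|a|²+|b|²) with a = 1, b = 3.
a* b = 3, so ⟨σ_x⟩ = 6/10.
⟨S_x⟩ = (ħ/2)·⟨σ_x⟩.

0.600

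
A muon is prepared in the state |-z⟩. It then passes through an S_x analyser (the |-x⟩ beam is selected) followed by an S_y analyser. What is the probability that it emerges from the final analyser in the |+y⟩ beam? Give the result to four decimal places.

First analyser (S_x): from |-z⟩, P(|-x⟩) = 1/2.
After stage 1 the state is |-x⟩; P(|+y⟩) = |⟨+y|-x⟩|² = 1/2.
Joint probability = 1/2 × 1/2 = 0.2500.

0.2500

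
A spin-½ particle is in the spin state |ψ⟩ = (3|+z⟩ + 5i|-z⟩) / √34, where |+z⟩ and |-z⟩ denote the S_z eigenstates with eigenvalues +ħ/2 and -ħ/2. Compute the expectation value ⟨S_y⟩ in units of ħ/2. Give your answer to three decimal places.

⟨σ_y⟩ = 2 Im(a* b)/(|a|²+|b|²) with a = 3, b = 5i.
a* b = 15i, so ⟨σ_y⟩ = 30/34.
⟨S_y⟩ = (ħ/2)·⟨σ_y⟩.

0.882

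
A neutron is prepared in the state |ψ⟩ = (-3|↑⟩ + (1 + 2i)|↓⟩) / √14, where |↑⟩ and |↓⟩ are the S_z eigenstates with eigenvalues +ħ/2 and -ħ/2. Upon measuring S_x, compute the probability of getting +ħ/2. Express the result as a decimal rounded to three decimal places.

0.286

|+x⟩ = (|↑⟩ + |↓⟩)/√2, so ⟨+x|ψ⟩ = (-2 + 2i) / (√2·√14).
P = |-2 + 2i|² / 28 = 8/28.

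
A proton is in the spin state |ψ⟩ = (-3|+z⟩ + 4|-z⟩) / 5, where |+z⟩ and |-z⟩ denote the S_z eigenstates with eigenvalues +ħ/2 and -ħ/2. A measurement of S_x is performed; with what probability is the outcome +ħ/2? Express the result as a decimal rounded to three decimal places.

0.020

|+x⟩ = (|+z⟩ + |-z⟩)/√2, so ⟨+x|ψ⟩ = (1) / (√2·5).
P = |1|² / 50 = 1/50.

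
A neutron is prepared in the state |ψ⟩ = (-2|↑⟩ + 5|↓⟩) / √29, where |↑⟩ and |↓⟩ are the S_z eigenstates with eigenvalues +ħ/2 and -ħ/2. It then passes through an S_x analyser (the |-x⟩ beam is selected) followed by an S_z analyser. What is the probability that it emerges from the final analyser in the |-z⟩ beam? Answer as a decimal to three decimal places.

0.422

First analyser (S_x): P(|-x⟩) = |⟨-x|ψ⟩|² = 49/58.
After stage 1 the state is |-x⟩; P(|-z⟩) = |⟨-z|-x⟩|² = 1/2.
Joint probability = 49/58 × 1/2 = 0.422.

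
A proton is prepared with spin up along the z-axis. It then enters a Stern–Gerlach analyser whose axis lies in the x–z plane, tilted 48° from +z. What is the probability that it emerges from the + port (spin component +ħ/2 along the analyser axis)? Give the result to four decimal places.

0.8346

For spin-½, the probability of finding spin-up along an axis at angle θ to the initial spin direction is cos²(θ/2); spin-down is sin²(θ/2).
θ = 48°, so P = cos²(24°) ≈ 0.8346.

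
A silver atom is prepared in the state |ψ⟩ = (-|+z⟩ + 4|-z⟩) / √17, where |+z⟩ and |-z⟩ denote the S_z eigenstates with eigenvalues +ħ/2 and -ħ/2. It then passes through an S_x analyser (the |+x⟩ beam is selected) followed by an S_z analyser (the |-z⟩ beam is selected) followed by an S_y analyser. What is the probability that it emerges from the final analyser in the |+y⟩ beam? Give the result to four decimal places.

0.0662

First analyser (S_x): P(|+x⟩) = |⟨+x|ψ⟩|² = 9/34.
After stage 1 the state is |+x⟩; P(|-z⟩) = |⟨-z|+x⟩|² = 1/2.
After stage 2 the state is |-z⟩; P(|+y⟩) = |⟨+y|-z⟩|² = 1/2.
Joint probability = 9/34 × 1/2 × 1/2 = 0.0662.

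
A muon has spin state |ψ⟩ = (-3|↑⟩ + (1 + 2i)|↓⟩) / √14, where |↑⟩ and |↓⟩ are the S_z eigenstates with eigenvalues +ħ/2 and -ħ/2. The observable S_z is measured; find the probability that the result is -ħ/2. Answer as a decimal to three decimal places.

0.357

The -ħ/2 outcome corresponds to |↓⟩. Its amplitude in |ψ⟩ is (1 + 2i)/√14.
P = |1 + 2i|² / 14 = 5/14.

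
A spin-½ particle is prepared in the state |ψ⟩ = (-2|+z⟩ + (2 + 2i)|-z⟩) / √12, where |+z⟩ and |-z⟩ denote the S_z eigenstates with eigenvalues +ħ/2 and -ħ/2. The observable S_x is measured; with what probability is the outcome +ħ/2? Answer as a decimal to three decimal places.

|+x⟩ = (|+z⟩ + |-z⟩)/√2, so ⟨+x|ψ⟩ = (2i) / (√2·√12).
P = |2i|² / 24 = 4/24.

0.167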